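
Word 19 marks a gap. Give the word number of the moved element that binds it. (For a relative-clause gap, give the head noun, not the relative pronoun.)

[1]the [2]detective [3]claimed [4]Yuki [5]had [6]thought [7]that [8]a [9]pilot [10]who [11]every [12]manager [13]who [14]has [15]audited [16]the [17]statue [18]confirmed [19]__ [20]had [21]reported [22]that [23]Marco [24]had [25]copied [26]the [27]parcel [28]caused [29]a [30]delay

9

The gap at 19 is the subject of "reported", inside a relative clause.
The relative pronoun is "who" (word 10); it is bound by the head noun immediately before it.
Its filler is the head noun "pilot", at word 9.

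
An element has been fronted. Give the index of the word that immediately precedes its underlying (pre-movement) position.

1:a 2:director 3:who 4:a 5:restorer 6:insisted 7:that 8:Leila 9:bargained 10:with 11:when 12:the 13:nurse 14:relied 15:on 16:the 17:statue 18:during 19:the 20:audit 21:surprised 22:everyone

10

The displaced element is "a director" (word 2).
It is linked across 1 clause boundary (that).
It functions as the object of the preposition "with" of "bargained", so the gap sits immediately after word 10 ("with").
Base order: A restorer insisted that Leila bargained with a director when the nurse relied on the statue during the audit.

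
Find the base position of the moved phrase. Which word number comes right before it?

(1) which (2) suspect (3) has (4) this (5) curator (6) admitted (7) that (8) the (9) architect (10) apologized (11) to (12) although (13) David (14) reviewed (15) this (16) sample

11

The displaced element is "which suspect" (word 2).
It is linked across 1 clause boundary (that).
It functions as the object of the preposition "to" of "apologized", so the gap sits immediately after word 11 ("to").
Base order: This curator has admitted that the architect apologized to which suspect although David reviewed this sample.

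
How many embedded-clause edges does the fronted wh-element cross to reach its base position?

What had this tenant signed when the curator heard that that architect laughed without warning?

"what" originates inside the matrix clause — no clause boundary is crossed.

0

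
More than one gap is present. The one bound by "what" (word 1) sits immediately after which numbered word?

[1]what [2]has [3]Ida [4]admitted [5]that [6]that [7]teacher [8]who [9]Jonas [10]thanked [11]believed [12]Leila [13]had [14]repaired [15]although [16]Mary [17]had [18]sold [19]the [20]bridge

14

The displaced element is "what" (word 1).
It is linked across 2 clause boundaries (that → Ø).
It functions as the direct object of "repaired", so the gap sits immediately after word 14 ("repaired").
Base order: Ida has admitted that that teacher who Jonas thanked believed Leila had repaired what although Mary had sold the bridge.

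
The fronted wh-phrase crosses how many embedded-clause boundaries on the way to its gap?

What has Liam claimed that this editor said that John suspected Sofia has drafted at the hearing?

"what" is extracted from the object of "drafted".
Boundaries crossed, outermost first: [that], [that], [Ø] — 3 in total.

3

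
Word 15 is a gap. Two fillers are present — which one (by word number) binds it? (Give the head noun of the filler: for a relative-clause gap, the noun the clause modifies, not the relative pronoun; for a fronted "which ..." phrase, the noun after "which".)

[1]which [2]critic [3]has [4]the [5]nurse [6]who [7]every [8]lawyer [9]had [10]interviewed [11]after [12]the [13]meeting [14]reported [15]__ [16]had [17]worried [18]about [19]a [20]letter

The marked gap is the subject of "worried".
Its filler is the fronted wh-phrase "which critic", at word 2.
(The other dependency links word 5 to a gap after word 10.)

2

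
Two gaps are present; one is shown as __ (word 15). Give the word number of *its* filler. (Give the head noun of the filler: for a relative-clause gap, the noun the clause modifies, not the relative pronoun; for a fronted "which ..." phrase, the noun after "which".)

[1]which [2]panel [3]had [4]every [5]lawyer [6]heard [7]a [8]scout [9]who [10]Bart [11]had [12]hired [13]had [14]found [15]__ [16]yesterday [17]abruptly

2

The marked gap is the direct object of "found".
Its filler is the fronted wh-phrase "which panel", at word 2.
(The other dependency links word 8 to a gap after word 12.)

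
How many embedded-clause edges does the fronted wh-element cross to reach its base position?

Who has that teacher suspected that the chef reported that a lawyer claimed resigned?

"who" is extracted from the subject of "resigned".
Boundaries crossed, outermost first: [that], [that], [Ø] — 3 in total.

3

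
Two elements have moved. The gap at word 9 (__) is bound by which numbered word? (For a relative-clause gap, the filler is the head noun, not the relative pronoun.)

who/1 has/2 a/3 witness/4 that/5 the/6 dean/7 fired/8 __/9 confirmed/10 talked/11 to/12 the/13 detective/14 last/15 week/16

4

The marked gap is inside the relative clause, the direct object of "fired".
Its filler is the head noun "witness" (via "that"), at word 4.
(The other dependency links word 1 to a gap after word 10.)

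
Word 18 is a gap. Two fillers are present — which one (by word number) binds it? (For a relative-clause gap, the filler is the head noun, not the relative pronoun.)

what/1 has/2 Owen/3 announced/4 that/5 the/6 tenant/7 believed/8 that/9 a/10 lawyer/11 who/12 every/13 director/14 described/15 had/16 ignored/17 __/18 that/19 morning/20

The marked gap is the direct object of "ignored".
Its filler is the fronted wh-phrase "what", at word 1.
(The other dependency links word 11 to a gap after word 15.)

1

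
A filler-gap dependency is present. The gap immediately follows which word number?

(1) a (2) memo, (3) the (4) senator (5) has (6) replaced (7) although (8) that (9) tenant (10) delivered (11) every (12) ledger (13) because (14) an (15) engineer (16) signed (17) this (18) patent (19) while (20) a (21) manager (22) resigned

The displaced element is "a memo" (word 2).
It functions as the direct object of "replaced", so the gap sits immediately after word 6 ("replaced").
Base order: The senator has replaced a memo although that tenant delivered every ledger because an engineer signed this patent while a manager resigned.

6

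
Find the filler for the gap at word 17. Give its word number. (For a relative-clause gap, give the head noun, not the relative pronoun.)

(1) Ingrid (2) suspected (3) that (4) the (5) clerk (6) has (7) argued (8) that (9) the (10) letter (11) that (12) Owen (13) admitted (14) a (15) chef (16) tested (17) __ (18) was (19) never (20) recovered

10

The gap at 17 is the object of "tested", inside a relative clause.
The relative pronoun is "that" (word 11); it is bound by the head noun immediately before it.
Its filler is the head noun "letter", at word 10.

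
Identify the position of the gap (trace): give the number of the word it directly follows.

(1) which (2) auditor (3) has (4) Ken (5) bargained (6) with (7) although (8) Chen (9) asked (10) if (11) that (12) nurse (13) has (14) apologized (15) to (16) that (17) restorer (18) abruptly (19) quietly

The displaced element is "which auditor" (word 2).
It functions as the object of the preposition "with" of "bargained", so the gap sits immediately after word 6 ("with").
Base order: Ken has bargained with which auditor although Chen asked if that nurse has apologized to that restorer abruptly quietly.

6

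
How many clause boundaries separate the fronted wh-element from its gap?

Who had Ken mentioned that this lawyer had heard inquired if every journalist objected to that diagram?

"who" is extracted from the subject of "inquired".
Boundaries crossed, outermost first: [that], [Ø] — 2 in total.

2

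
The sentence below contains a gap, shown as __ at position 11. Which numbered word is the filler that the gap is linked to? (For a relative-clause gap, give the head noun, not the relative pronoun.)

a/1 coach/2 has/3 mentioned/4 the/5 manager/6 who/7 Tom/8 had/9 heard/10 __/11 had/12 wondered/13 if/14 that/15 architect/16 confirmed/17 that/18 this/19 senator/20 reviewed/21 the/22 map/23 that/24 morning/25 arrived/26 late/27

6

The gap at 11 is the subject of "wondered", inside a relative clause.
The relative pronoun is "who" (word 7); it is bound by the head noun immediately before it.
Its filler is the head noun "manager", at word 6.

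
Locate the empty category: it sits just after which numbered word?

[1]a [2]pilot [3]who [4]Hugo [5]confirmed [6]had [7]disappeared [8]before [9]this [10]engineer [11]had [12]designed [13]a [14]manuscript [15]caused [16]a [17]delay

5

The displaced element is "a pilot" (word 2).
It is linked across 1 clause boundary (Ø).
It functions as the subject of "disappeared", so the gap sits immediately after word 5 ("confirmed").
Base order: Hugo confirmed that a pilot had disappeared before this engineer had designed a manuscript.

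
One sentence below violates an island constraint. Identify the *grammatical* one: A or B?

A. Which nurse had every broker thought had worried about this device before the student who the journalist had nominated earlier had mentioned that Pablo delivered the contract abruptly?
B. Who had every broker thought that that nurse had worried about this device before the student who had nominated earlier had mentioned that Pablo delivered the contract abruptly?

A

In B, the wh-phrase is extracted from inside an adjunct island (introduced by "before"), which blocks movement.
In A, the extraction path crosses only that-complement boundaries, which are transparent.
So A is grammatical.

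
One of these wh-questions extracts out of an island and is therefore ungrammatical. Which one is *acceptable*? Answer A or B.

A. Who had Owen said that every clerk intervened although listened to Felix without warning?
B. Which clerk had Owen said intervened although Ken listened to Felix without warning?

B

In A, the wh-phrase is extracted from inside an adjunct island (introduced by "although"), which blocks movement.
In B, the extraction path crosses only that-complement boundaries, which are transparent.
So B is grammatical.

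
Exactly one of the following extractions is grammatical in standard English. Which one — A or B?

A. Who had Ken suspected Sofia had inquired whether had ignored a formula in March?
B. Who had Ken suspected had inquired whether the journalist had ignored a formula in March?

B

In A, the wh-phrase is extracted from inside a wh-island (introduced by "whether"), which blocks movement.
In B, the extraction path crosses only that-complement boundaries, which are transparent.
So B is grammatical.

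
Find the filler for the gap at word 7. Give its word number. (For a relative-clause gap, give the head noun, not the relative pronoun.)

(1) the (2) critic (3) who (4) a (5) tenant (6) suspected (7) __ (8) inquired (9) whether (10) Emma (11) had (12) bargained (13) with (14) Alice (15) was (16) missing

The gap at 7 is the subject of "inquired", inside a relative clause.
The relative pronoun is "who" (word 3); it is bound by the head noun immediately before it.
Its filler is the head noun "critic", at word 2.

2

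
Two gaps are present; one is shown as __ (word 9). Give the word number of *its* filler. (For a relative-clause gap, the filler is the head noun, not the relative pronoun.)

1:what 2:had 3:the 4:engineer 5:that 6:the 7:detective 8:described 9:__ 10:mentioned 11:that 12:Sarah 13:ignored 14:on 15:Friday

4

The marked gap is inside the relative clause, the direct object of "described".
Its filler is the head noun "engineer" (via "that"), at word 4.
(The other dependency links word 1 to a gap after word 13.)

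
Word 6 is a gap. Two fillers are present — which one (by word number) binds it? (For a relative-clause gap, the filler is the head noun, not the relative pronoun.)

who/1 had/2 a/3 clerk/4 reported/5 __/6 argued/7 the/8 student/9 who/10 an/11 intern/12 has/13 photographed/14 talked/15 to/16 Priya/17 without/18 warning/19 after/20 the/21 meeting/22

The marked gap is the subject of "argued".
Its filler is the fronted wh-phrase "who", at word 1.
(The other dependency links word 9 to a gap after word 14.)

1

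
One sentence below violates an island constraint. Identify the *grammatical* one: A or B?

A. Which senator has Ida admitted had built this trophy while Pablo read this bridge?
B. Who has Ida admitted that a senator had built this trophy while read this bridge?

A

In B, the wh-phrase is extracted from inside an adjunct island (introduced by "while"), which blocks movement.
In A, the extraction path crosses only that-complement boundaries, which are transparent.
So A is grammatical.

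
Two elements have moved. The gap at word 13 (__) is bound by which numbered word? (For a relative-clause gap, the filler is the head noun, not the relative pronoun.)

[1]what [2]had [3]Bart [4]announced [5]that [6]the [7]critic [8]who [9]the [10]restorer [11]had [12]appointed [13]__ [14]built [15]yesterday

7

The marked gap is inside the relative clause, the direct object of "appointed".
Its filler is the head noun "critic" (via "who"), at word 7.
(The other dependency links word 1 to a gap after word 14.)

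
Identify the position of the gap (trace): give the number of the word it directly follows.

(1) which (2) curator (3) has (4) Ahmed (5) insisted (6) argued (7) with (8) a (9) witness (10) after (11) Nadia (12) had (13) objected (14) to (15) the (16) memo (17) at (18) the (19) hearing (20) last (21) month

The displaced element is "which curator" (word 2).
It is linked across 1 clause boundary (Ø).
It functions as the subject of "argued", so the gap sits immediately after word 5 ("insisted").
Base order: Ahmed has insisted that which curator argued with a witness after Nadia had objected to the memo at the hearing last month.

5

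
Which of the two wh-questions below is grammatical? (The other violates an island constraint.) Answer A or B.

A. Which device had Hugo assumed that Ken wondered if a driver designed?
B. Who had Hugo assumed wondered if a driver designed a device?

In A, the wh-phrase is extracted from inside a wh-island (introduced by "if"), which blocks movement.
In B, the extraction path crosses only that-complement boundaries, which are transparent.
So B is grammatical.

B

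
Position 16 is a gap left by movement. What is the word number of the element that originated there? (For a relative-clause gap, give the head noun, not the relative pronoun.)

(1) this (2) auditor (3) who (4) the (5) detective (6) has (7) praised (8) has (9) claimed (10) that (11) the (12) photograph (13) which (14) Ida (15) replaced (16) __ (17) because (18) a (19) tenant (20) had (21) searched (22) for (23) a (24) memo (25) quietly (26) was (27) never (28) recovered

The gap at 16 is the object of "replaced", inside a relative clause.
The relative pronoun is "which" (word 13); it is bound by the head noun immediately before it.
Its filler is the head noun "photograph", at word 12.

12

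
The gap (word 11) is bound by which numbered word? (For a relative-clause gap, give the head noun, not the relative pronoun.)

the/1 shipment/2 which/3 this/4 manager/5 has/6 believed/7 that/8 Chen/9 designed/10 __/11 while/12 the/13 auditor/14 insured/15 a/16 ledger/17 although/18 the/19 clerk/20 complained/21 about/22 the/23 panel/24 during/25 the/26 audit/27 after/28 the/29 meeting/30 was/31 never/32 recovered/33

The gap at 11 is the object of "designed", inside a relative clause.
The relative pronoun is "which" (word 3); it is bound by the head noun immediately before it.
Its filler is the head noun "shipment", at word 2.

2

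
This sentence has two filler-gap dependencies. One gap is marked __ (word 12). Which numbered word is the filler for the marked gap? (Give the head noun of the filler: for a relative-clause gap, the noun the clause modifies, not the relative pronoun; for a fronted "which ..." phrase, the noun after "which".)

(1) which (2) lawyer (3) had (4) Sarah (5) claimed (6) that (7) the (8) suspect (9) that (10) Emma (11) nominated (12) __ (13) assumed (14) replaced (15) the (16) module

The marked gap is inside the relative clause, the direct object of "nominated".
Its filler is the head noun "suspect" (via "that"), at word 8.
(The other dependency links word 2 to a gap after word 13.)

8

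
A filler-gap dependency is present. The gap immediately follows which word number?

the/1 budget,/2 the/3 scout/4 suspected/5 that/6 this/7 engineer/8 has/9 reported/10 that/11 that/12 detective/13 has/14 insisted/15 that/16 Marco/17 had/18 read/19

19

The displaced element is "the budget" (word 2).
It is linked across 3 clause boundaries (that → that → that).
It functions as the direct object of "read", so the gap sits immediately after word 19 ("read").
Base order: The scout suspected that this engineer has reported that that detective has insisted that Marco had read the budget.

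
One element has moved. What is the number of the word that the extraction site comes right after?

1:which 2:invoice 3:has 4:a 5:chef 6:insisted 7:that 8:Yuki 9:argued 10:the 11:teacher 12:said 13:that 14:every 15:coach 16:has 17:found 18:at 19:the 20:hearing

The displaced element is "which invoice" (word 2).
It is linked across 3 clause boundaries (that → Ø → that).
It functions as the direct object of "found", so the gap sits immediately after word 17 ("found").
Base order: A chef has insisted that Yuki argued the teacher said that every coach has found which invoice at the hearing.

17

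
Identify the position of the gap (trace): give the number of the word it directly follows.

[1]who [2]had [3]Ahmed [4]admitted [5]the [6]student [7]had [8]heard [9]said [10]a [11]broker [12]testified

8

The displaced element is "who" (word 1).
It is linked across 2 clause boundaries (Ø → Ø).
It functions as the subject of "said", so the gap sits immediately after word 8 ("heard").
Base order: Ahmed had admitted the student had heard that who said a broker testified.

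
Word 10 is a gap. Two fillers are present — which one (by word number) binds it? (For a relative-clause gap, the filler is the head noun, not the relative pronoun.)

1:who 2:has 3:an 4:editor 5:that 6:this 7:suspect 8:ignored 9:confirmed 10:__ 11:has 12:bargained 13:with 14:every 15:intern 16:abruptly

The marked gap is the subject of "bargained".
Its filler is the fronted wh-phrase "who", at word 1.
(The other dependency links word 4 to a gap after word 8.)

1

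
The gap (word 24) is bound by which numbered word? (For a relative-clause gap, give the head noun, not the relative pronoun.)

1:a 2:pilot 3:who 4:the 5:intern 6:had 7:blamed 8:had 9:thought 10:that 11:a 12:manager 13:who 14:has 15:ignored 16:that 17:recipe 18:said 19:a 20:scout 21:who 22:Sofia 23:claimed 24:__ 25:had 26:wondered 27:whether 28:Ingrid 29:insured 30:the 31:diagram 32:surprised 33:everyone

20

The gap at 24 is the subject of "wondered", inside a relative clause.
The relative pronoun is "who" (word 21); it is bound by the head noun immediately before it.
Its filler is the head noun "scout", at word 20.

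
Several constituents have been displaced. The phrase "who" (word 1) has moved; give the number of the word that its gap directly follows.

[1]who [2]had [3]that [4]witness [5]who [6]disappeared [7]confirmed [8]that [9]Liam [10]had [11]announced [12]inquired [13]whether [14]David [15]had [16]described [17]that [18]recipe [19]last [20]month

11

The displaced element is "who" (word 1).
It is linked across 2 clause boundaries (that → Ø).
It functions as the subject of "inquired", so the gap sits immediately after word 11 ("announced").
Base order: That witness who disappeared had confirmed that Liam had announced that who inquired whether David had described that recipe last month.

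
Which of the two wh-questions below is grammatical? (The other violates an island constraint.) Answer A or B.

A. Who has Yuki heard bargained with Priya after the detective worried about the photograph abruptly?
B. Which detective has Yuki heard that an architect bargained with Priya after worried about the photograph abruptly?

In B, the wh-phrase is extracted from inside an adjunct island (introduced by "after"), which blocks movement.
In A, the extraction path crosses only that-complement boundaries, which are transparent.
So A is grammatical.

A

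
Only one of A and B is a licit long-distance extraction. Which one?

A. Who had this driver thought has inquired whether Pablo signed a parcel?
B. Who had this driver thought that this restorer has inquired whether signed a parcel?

A

In B, the wh-phrase is extracted from inside a wh-island (introduced by "whether"), which blocks movement.
In A, the extraction path crosses only that-complement boundaries, which are transparent.
So A is grammatical.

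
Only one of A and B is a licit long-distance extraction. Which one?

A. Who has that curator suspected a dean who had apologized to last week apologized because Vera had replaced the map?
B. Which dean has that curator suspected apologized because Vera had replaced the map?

B

In A, the wh-phrase is extracted from inside a complex-NP island (relative clause) (introduced by "who"), which blocks movement.
In B, the extraction path crosses only that-complement boundaries, which are transparent.
So B is grammatical.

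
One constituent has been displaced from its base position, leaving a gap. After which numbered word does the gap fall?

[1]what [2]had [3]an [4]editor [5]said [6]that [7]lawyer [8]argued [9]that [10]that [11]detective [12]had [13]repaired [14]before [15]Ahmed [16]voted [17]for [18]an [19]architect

The displaced element is "what" (word 1).
It is linked across 2 clause boundaries (Ø → that).
It functions as the direct object of "repaired", so the gap sits immediately after word 13 ("repaired").
Base order: An editor had said that lawyer argued that that detective had repaired what before Ahmed voted for an architect.

13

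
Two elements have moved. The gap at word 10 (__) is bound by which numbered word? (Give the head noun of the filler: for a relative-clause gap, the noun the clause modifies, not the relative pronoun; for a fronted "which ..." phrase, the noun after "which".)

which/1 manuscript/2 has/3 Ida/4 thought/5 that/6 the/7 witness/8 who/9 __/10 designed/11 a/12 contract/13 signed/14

The marked gap is inside the relative clause, the subject of "designed".
Its filler is the head noun "witness" (via "who"), at word 8.
(The other dependency links word 2 to a gap after word 14.)

8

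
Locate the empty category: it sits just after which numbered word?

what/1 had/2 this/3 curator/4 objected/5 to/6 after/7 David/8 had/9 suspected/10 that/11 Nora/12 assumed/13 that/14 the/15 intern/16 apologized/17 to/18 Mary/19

6

The displaced element is "what" (word 1).
It functions as the object of the preposition "to" of "objected", so the gap sits immediately after word 6 ("to").
Base order: This curator had objected to what after David had suspected that Nora assumed that the intern apologized to Mary.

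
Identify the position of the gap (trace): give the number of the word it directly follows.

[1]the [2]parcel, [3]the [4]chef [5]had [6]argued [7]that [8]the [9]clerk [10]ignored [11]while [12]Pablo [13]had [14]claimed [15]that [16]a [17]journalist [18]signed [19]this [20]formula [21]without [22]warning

The displaced element is "the parcel" (word 2).
It is linked across 1 clause boundary (that).
It functions as the direct object of "ignored", so the gap sits immediately after word 10 ("ignored").
Base order: The chef had argued that the clerk ignored the parcel while Pablo had claimed that a journalist signed this formula without warning.

10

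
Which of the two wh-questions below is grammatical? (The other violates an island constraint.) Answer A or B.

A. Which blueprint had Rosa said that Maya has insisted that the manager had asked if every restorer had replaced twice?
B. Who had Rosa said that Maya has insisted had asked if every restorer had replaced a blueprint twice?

In A, the wh-phrase is extracted from inside a wh-island (introduced by "if"), which blocks movement.
In B, the extraction path crosses only that-complement boundaries, which are transparent.
So B is grammatical.

B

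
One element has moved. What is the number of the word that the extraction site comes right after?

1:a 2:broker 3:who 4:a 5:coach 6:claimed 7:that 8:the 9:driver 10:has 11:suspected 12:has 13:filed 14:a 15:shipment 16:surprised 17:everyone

11

The displaced element is "a broker" (word 2).
It is linked across 2 clause boundaries (that → Ø).
It functions as the subject of "filed", so the gap sits immediately after word 11 ("suspected").
Base order: A coach claimed that the driver has suspected that a broker has filed a shipment.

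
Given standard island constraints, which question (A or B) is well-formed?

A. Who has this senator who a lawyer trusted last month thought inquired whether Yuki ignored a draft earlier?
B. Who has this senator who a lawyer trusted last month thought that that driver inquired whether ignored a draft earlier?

A

In B, the wh-phrase is extracted from inside a wh-island (introduced by "whether"), which blocks movement.
In A, the extraction path crosses only that-complement boundaries, which are transparent.
So A is grammatical.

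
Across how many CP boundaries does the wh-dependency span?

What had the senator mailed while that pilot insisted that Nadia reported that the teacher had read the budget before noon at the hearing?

0

"what" originates inside the matrix clause — no clause boundary is crossed.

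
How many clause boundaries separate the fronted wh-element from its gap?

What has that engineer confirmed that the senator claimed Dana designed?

"what" is extracted from the object of "designed".
Boundaries crossed, outermost first: [that], [Ø] — 2 in total.

2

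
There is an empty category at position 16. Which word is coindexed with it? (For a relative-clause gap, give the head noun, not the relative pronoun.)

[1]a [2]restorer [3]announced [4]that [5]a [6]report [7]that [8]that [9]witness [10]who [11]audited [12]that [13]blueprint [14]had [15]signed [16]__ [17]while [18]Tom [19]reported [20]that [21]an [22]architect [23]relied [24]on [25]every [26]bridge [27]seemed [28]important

6

The gap at 16 is the object of "signed", inside a relative clause.
The relative pronoun is "that" (word 7); it is bound by the head noun immediately before it.
Its filler is the head noun "report", at word 6.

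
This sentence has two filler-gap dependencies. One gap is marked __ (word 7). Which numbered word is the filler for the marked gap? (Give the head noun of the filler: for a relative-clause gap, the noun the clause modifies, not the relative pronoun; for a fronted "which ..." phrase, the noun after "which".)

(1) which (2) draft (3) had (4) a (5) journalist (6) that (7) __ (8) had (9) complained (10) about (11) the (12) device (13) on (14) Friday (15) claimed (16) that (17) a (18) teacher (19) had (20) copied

The marked gap is inside the relative clause, the subject of "complained".
Its filler is the head noun "journalist" (via "that"), at word 5.
(The other dependency links word 2 to a gap after word 20.)

5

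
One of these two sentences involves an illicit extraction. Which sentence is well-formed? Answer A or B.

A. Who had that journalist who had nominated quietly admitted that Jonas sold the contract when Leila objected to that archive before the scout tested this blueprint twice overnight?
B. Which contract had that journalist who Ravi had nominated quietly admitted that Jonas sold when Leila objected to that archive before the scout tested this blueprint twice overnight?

B

In A, the wh-phrase is extracted from inside a complex-NP island (relative clause) (introduced by "who"), which blocks movement.
In B, the extraction path crosses only that-complement boundaries, which are transparent.
So B is grammatical.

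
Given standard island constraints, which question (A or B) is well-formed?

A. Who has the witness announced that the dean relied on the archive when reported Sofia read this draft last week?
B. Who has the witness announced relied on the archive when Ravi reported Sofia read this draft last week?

In A, the wh-phrase is extracted from inside an adjunct island (introduced by "when"), which blocks movement.
In B, the extraction path crosses only that-complement boundaries, which are transparent.
So B is grammatical.

B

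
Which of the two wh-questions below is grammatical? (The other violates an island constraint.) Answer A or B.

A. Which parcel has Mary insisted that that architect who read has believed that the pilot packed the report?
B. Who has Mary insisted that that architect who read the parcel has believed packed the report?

B

In A, the wh-phrase is extracted from inside a complex-NP island (relative clause) (introduced by "who"), which blocks movement.
In B, the extraction path crosses only that-complement boundaries, which are transparent.
So B is grammatical.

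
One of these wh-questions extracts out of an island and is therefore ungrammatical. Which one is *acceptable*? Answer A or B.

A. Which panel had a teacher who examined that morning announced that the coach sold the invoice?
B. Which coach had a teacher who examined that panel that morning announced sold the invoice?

B

In A, the wh-phrase is extracted from inside a complex-NP island (relative clause) (introduced by "who"), which blocks movement.
In B, the extraction path crosses only that-complement boundaries, which are transparent.
So B is grammatical.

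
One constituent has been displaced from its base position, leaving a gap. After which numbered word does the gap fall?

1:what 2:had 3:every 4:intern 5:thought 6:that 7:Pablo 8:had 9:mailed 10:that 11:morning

The displaced element is "what" (word 1).
It is linked across 1 clause boundary (that).
It functions as the direct object of "mailed", so the gap sits immediately after word 9 ("mailed").
Base order: Every intern had thought that Pablo had mailed what that morning.

9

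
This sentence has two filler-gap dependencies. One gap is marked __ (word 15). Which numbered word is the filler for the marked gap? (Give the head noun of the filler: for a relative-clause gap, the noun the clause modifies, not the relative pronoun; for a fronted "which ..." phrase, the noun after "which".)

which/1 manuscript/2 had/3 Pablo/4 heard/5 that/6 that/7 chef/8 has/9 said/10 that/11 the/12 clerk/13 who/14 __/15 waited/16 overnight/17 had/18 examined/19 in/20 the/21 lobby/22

The marked gap is inside the relative clause, the subject of "waited".
Its filler is the head noun "clerk" (via "who"), at word 13.
(The other dependency links word 2 to a gap after word 19.)

13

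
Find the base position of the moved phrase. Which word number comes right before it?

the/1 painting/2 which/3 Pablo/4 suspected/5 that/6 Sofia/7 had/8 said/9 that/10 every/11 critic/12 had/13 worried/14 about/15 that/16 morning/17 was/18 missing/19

The displaced element is "the painting" (word 2).
It is linked across 2 clause boundaries (that → that).
It functions as the object of the preposition "about" of "worried", so the gap sits immediately after word 15 ("about").
Base order: Pablo suspected that Sofia had said that every critic had worried about the painting that morning.

15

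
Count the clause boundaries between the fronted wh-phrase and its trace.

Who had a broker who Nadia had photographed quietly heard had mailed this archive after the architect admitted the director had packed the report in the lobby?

"who" is extracted from the subject of "mailed".
Boundaries crossed, outermost first: [Ø] — 1 in total.

1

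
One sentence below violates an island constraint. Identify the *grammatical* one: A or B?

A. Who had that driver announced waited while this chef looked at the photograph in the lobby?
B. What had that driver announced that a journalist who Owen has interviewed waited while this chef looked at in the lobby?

In B, the wh-phrase is extracted from inside an adjunct island (introduced by "while"), which blocks movement.
In A, the extraction path crosses only that-complement boundaries, which are transparent.
So A is grammatical.

A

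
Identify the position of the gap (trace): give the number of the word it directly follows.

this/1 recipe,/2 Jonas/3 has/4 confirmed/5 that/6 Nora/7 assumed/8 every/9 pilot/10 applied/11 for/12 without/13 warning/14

The displaced element is "this recipe" (word 2).
It is linked across 2 clause boundaries (that → Ø).
It functions as the object of the preposition "for" of "applied", so the gap sits immediately after word 12 ("for").
Base order: Jonas has confirmed that Nora assumed every pilot applied for this recipe without warning.

12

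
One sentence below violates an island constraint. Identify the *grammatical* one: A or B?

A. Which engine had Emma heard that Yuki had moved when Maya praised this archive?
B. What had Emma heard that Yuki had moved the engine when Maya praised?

A

In B, the wh-phrase is extracted from inside an adjunct island (introduced by "when"), which blocks movement.
In A, the extraction path crosses only that-complement boundaries, which are transparent.
So A is grammatical.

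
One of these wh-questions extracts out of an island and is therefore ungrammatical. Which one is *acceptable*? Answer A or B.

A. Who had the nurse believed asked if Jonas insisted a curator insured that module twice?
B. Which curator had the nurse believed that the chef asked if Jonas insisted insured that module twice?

A

In B, the wh-phrase is extracted from inside a wh-island (introduced by "if"), which blocks movement.
In A, the extraction path crosses only that-complement boundaries, which are transparent.
So A is grammatical.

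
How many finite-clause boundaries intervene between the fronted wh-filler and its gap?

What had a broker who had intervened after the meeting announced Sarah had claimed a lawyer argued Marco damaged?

3

"what" is extracted from the object of "damaged".
Boundaries crossed, outermost first: [Ø], [Ø], [Ø] — 3 in total.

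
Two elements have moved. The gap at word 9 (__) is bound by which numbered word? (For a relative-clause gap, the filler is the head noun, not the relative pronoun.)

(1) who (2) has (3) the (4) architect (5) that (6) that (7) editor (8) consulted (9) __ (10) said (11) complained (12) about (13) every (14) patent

The marked gap is inside the relative clause, the direct object of "consulted".
Its filler is the head noun "architect" (via "that"), at word 4.
(The other dependency links word 1 to a gap after word 10.)

4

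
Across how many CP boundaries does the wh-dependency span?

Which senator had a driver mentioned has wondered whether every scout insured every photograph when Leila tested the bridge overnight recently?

"which senator" is extracted from the subject of "wondered".
Boundaries crossed, outermost first: [Ø] — 1 in total.

1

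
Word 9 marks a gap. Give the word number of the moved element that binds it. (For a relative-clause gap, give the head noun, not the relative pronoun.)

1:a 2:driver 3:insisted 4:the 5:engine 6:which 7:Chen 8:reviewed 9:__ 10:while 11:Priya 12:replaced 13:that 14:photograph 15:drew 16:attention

5

The gap at 9 is the object of "reviewed", inside a relative clause.
The relative pronoun is "which" (word 6); it is bound by the head noun immediately before it.
Its filler is the head noun "engine", at word 5.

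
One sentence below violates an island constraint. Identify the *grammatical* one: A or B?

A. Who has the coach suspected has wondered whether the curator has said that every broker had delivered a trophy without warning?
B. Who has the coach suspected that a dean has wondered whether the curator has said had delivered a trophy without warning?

In B, the wh-phrase is extracted from inside a wh-island (introduced by "whether"), which blocks movement.
In A, the extraction path crosses only that-complement boundaries, which are transparent.
So A is grammatical.

A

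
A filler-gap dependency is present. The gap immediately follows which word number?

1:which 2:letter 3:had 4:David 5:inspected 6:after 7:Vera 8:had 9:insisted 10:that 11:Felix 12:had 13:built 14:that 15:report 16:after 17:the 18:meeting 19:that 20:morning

5

The displaced element is "which letter" (word 2).
It functions as the direct object of "inspected", so the gap sits immediately after word 5 ("inspected").
Base order: David had inspected which letter after Vera had insisted that Felix had built that report after the meeting that morning.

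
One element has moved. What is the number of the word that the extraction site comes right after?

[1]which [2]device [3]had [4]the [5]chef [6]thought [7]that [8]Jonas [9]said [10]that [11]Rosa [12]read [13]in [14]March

12

The displaced element is "which device" (word 2).
It is linked across 2 clause boundaries (that → that).
It functions as the direct object of "read", so the gap sits immediately after word 12 ("read").
Base order: The chef had thought that Jonas said that Rosa read which device in March.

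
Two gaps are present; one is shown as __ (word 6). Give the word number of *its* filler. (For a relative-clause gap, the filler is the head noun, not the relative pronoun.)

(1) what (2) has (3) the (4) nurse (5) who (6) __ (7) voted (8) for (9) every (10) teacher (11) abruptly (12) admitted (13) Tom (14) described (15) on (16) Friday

4

The marked gap is inside the relative clause, the subject of "voted".
Its filler is the head noun "nurse" (via "who"), at word 4.
(The other dependency links word 1 to a gap after word 14.)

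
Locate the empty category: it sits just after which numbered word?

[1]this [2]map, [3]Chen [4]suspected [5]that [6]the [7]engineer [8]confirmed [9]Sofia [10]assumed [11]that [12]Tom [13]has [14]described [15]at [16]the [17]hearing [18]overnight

The displaced element is "this map" (word 2).
It is linked across 3 clause boundaries (that → Ø → that).
It functions as the direct object of "described", so the gap sits immediately after word 14 ("described").
Base order: Chen suspected that the engineer confirmed Sofia assumed that Tom has described this map at the hearing overnight.

14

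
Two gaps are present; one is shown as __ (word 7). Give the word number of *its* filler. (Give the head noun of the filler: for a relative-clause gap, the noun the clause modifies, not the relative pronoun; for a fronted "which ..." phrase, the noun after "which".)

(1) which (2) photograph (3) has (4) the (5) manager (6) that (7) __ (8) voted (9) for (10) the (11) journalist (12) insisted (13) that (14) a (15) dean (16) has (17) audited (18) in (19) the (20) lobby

The marked gap is inside the relative clause, the subject of "voted".
Its filler is the head noun "manager" (via "that"), at word 5.
(The other dependency links word 2 to a gap after word 17.)

5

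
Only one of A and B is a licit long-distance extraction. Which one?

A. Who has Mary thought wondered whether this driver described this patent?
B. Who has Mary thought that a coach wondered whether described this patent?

A

In B, the wh-phrase is extracted from inside a wh-island (introduced by "whether"), which blocks movement.
In A, the extraction path crosses only that-complement boundaries, which are transparent.
So A is grammatical.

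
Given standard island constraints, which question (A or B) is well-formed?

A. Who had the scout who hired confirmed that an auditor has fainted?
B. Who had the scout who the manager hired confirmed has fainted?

B

In A, the wh-phrase is extracted from inside a complex-NP island (relative clause) (introduced by "who"), which blocks movement.
In B, the extraction path crosses only that-complement boundaries, which are transparent.
So B is grammatical.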